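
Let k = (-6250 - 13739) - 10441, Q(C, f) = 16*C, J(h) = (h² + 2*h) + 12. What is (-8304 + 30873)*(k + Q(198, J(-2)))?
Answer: -615276078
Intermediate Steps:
J(h) = 12 + h² + 2*h
k = -30430 (k = -19989 - 10441 = -30430)
(-8304 + 30873)*(k + Q(198, J(-2))) = (-8304 + 30873)*(-30430 + 16*198) = 22569*(-30430 + 3168) = 22569*(-27262) = -615276078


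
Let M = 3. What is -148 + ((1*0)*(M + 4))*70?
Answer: -148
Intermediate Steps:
-148 + ((1*0)*(M + 4))*70 = -148 + ((1*0)*(3 + 4))*70 = -148 + (0*7)*70 = -148 + 0*70 = -148 + 0 = -148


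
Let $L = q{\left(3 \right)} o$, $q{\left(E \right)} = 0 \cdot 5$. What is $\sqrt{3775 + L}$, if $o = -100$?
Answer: $5 \sqrt{151} \approx 61.441$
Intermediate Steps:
$q{\left(E \right)} = 0$
$L = 0$ ($L = 0 \left(-100\right) = 0$)
$\sqrt{3775 + L} = \sqrt{3775 + 0} = \sqrt{3775} = 5 \sqrt{151}$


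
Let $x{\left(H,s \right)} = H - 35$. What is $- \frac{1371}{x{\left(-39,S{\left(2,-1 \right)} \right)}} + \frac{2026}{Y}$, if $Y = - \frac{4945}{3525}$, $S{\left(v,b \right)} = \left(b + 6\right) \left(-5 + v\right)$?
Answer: $- \frac{104340501}{73186} \approx -1425.7$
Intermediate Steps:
$S{\left(v,b \right)} = \left(-5 + v\right) \left(6 + b\right)$ ($S{\left(v,b \right)} = \left(6 + b\right) \left(-5 + v\right) = \left(-5 + v\right) \left(6 + b\right)$)
$Y = - \frac{989}{705}$ ($Y = \left(-4945\right) \frac{1}{3525} = - \frac{989}{705} \approx -1.4028$)
$x{\left(H,s \right)} = -35 + H$ ($x{\left(H,s \right)} = H - 35 = -35 + H$)
$- \frac{1371}{x{\left(-39,S{\left(2,-1 \right)} \right)}} + \frac{2026}{Y} = - \frac{1371}{-35 - 39} + \frac{2026}{- \frac{989}{705}} = - \frac{1371}{-74} + 2026 \left(- \frac{705}{989}\right) = \left(-1371\right) \left(- \frac{1}{74}\right) - \frac{1428330}{989} = \frac{1371}{74} - \frac{1428330}{989} = - \frac{104340501}{73186}$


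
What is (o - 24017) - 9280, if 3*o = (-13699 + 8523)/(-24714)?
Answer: -1234350499/37071 ≈ -33297.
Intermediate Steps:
o = 2588/37071 (o = ((-13699 + 8523)/(-24714))/3 = (-5176*(-1/24714))/3 = (⅓)*(2588/12357) = 2588/37071 ≈ 0.069812)
(o - 24017) - 9280 = (2588/37071 - 24017) - 9280 = -890331619/37071 - 9280 = -1234350499/37071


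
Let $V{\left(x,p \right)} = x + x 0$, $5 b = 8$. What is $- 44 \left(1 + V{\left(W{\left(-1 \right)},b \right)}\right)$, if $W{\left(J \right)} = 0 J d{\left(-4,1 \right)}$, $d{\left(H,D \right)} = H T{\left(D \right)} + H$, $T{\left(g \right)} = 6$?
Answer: $-44$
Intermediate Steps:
$b = \frac{8}{5}$ ($b = \frac{1}{5} \cdot 8 = \frac{8}{5} \approx 1.6$)
$d{\left(H,D \right)} = 7 H$ ($d{\left(H,D \right)} = H 6 + H = 6 H + H = 7 H$)
$W{\left(J \right)} = 0$ ($W{\left(J \right)} = 0 J 7 \left(-4\right) = 0 \left(-28\right) = 0$)
$V{\left(x,p \right)} = x$ ($V{\left(x,p \right)} = x + 0 = x$)
$- 44 \left(1 + V{\left(W{\left(-1 \right)},b \right)}\right) = - 44 \left(1 + 0\right) = \left(-44\right) 1 = -44$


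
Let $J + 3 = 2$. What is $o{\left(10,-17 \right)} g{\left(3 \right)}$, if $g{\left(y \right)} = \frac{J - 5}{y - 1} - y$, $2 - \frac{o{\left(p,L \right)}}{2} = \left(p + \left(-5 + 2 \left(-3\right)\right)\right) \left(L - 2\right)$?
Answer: $204$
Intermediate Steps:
$J = -1$ ($J = -3 + 2 = -1$)
$o{\left(p,L \right)} = 4 - 2 \left(-11 + p\right) \left(-2 + L\right)$ ($o{\left(p,L \right)} = 4 - 2 \left(p + \left(-5 + 2 \left(-3\right)\right)\right) \left(L - 2\right) = 4 - 2 \left(p - 11\right) \left(-2 + L\right) = 4 - 2 \left(-11 + p\right) \left(-2 + L\right)$)
$g{\left(y \right)} = - y - \frac{6}{-1 + y}$ ($g{\left(y \right)} = \frac{-1 - 5}{y - 1} - y = - \frac{6}{-1 + y} - y = - y - \frac{6}{-1 + y}$)
$o{\left(10,-17 \right)} g{\left(3 \right)} = \left(-40 + 4 \cdot 10 + 22 \left(-17\right) - \left(-34\right) 10\right) \frac{-6 + 3 - 3^{2}}{-1 + 3} = \left(-40 + 40 - 374 + 340\right) \frac{-6 + 3 - 9}{2} = - 34 \frac{-6 + 3 - 9}{2} = - 34 \cdot \frac{1}{2} \left(-12\right) = \left(-34\right) \left(-6\right) = 204$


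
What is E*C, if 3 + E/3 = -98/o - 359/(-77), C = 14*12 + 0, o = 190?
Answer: 603864/1045 ≈ 577.86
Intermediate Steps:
C = 168 (C = 168 + 0 = 168)
E = 25161/7315 (E = -9 + 3*(-98/190 - 359/(-77)) = -9 + 3*(-98*1/190 - 359*(-1/77)) = -9 + 3*(-49/95 + 359/77) = -9 + 3*(30332/7315) = -9 + 90996/7315 = 25161/7315 ≈ 3.4396)
E*C = (25161/7315)*168 = 603864/1045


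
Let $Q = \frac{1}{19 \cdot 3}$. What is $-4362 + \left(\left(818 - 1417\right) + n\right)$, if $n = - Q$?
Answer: $- \frac{282778}{57} \approx -4961.0$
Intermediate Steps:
$Q = \frac{1}{57} \approx 0.017544$
$n = - \frac{1}{57}$ ($n = \left(-1\right) \frac{1}{57} = - \frac{1}{57} \approx -0.017544$)
$-4362 + \left(\left(818 - 1417\right) + n\right) = -4362 + \left(\left(818 - 1417\right) - \frac{1}{57}\right) = -4362 - \frac{34144}{57} = - \frac{282778}{57}$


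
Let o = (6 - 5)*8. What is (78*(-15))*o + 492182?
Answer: 482822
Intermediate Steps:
o = 8 (o = 1*8 = 8)
(78*(-15))*o + 492182 = (78*(-15))*8 + 492182 = -1170*8 + 492182 = -9360 + 492182 = 482822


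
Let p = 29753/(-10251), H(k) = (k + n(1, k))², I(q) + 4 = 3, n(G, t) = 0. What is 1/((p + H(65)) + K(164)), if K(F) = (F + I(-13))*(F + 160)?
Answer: 10251/584656534 ≈ 1.7533e-5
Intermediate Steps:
I(q) = -1 (I(q) = -4 + 3 = -1)
H(k) = k² (H(k) = (k + 0)² = k²)
p = -29753/10251 (p = 29753*(-1/10251) = -29753/10251 ≈ -2.9024)
K(F) = (-1 + F)*(160 + F) (K(F) = (F - 1)*(F + 160) = (-1 + F)*(160 + F))
1/((p + H(65)) + K(164)) = 1/((-29753/10251 + 65²) + (-160 + 164² + 159*164)) = 1/((-29753/10251 + 4225) + (-160 + 26896 + 26076)) = 1/(43280722/10251 + 52812) = 1/(584656534/10251) = 10251/584656534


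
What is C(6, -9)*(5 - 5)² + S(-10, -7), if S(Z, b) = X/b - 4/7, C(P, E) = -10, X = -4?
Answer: 0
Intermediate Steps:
S(Z, b) = -4/7 - 4/b (S(Z, b) = -4/b - 4/7 = -4/7 - 4/b)
C(6, -9)*(5 - 5)² + S(-10, -7) = -10*(5 - 5)² + (-4/7 - 4/(-7)) = -10*0² + (-4/7 - 4*(-⅐)) = -10*0 + (-4/7 + 4/7) = 0 + 0 = 0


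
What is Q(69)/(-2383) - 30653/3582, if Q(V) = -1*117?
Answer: -72627005/8535906 ≈ -8.5084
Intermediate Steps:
Q(V) = -117
Q(69)/(-2383) - 30653/3582 = -117/(-2383) - 30653/3582 = -117*(-1/2383) - 30653*1/3582 = 117/2383 - 30653/3582 = -72627005/8535906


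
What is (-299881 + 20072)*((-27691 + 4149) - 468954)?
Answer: 137804813264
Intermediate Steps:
(-299881 + 20072)*((-27691 + 4149) - 468954) = -279809*(-23542 - 468954) = -279809*(-492496) = 137804813264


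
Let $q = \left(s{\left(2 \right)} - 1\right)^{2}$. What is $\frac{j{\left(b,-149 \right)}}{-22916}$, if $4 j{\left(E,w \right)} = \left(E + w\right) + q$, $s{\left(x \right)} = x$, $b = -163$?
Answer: $\frac{311}{91664} \approx 0.0033928$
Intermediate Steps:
$q = 1$ ($q = \left(2 - 1\right)^{2} = 1^{2} = 1$)
$j{\left(E,w \right)} = \frac{1}{4} + \frac{E}{4} + \frac{w}{4}$ ($j{\left(E,w \right)} = \frac{\left(E + w\right) + 1}{4} = \frac{1 + E + w}{4} = \frac{1}{4} + \frac{E}{4} + \frac{w}{4}$)
$\frac{j{\left(b,-149 \right)}}{-22916} = \frac{\frac{1}{4} + \frac{1}{4} \left(-163\right) + \frac{1}{4} \left(-149\right)}{-22916} = \left(\frac{1}{4} - \frac{163}{4} - \frac{149}{4}\right) \left(- \frac{1}{22916}\right) = \left(- \frac{311}{4}\right) \left(- \frac{1}{22916}\right) = \frac{311}{91664}$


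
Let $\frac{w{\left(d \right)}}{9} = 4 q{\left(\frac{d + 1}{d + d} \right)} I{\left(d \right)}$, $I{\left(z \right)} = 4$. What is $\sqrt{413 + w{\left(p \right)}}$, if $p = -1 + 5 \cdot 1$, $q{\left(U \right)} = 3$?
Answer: $13 \sqrt{5} \approx 29.069$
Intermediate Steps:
$p = 4$ ($p = -1 + 5 = 4$)
$w{\left(d \right)} = 432$ ($w{\left(d \right)} = 9 \cdot 4 \cdot 3 \cdot 4 = 9 \cdot 12 \cdot 4 = 9 \cdot 48 = 432$)
$\sqrt{413 + w{\left(p \right)}} = \sqrt{413 + 432} = \sqrt{845} = 13 \sqrt{5}$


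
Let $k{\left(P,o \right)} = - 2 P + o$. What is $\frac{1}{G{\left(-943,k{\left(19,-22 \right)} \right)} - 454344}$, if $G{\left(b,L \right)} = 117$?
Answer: $- \frac{1}{454227} \approx -2.2015 \cdot 10^{-6}$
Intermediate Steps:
$k{\left(P,o \right)} = o - 2 P$
$\frac{1}{G{\left(-943,k{\left(19,-22 \right)} \right)} - 454344} = \frac{1}{117 - 454344} = \frac{1}{-454227} = - \frac{1}{454227}$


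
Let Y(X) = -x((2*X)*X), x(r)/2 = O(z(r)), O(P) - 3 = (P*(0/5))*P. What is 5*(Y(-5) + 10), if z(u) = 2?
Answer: 20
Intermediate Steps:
O(P) = 3 (O(P) = 3 + (P*(0/5))*P = 3 + (P*(0*(⅕)))*P = 3 + (P*0)*P = 3 + 0*P = 3 + 0 = 3)
x(r) = 6 (x(r) = 2*3 = 6)
Y(X) = -6 (Y(X) = -1*6 = -6)
5*(Y(-5) + 10) = 5*(-6 + 10) = 5*4 = 20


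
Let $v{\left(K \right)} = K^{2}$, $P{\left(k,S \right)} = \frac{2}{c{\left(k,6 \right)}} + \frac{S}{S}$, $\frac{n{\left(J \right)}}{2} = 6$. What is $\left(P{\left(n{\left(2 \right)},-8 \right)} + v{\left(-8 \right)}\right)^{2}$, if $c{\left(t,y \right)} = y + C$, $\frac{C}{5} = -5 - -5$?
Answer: $\frac{38416}{9} \approx 4268.4$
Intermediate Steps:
$C = 0$ ($C = 5 \left(-5 - -5\right) = 5 \left(-5 + 5\right) = 5 \cdot 0 = 0$)
$c{\left(t,y \right)} = y$ ($c{\left(t,y \right)} = y + 0 = y$)
$n{\left(J \right)} = 12$ ($n{\left(J \right)} = 2 \cdot 6 = 12$)
$P{\left(k,S \right)} = \frac{4}{3}$ ($P{\left(k,S \right)} = \frac{2}{6} + \frac{S}{S} = 2 \cdot \frac{1}{6} + 1 = \frac{1}{3} + 1 = \frac{4}{3}$)
$\left(P{\left(n{\left(2 \right)},-8 \right)} + v{\left(-8 \right)}\right)^{2} = \left(\frac{4}{3} + \left(-8\right)^{2}\right)^{2} = \left(\frac{4}{3} + 64\right)^{2} = \left(\frac{196}{3}\right)^{2} = \frac{38416}{9}$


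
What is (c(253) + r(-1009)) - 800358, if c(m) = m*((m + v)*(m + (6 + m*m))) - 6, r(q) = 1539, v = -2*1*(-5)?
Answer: 4275529627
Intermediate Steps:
v = 10 (v = -2*(-5) = 10)
c(m) = -6 + m*(10 + m)*(6 + m + m²) (c(m) = m*((m + 10)*(m + (6 + m*m))) - 6 = m*((10 + m)*(m + (6 + m²))) - 6 = m*((10 + m)*(6 + m + m²)) - 6 = m*(10 + m)*(6 + m + m²) - 6 = -6 + m*(10 + m)*(6 + m + m²))
(c(253) + r(-1009)) - 800358 = ((-6 + 253⁴ + 11*253³ + 16*253² + 60*253) + 1539) - 800358 = ((-6 + 4097152081 + 11*16194277 + 16*64009 + 15180) + 1539) - 800358 = ((-6 + 4097152081 + 178137047 + 1024144 + 15180) + 1539) - 800358 = (4276328446 + 1539) - 800358 = 4276329985 - 800358 = 4275529627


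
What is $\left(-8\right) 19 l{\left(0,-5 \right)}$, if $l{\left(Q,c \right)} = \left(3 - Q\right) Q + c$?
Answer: $760$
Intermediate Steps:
$l{\left(Q,c \right)} = c + Q \left(3 - Q\right)$ ($l{\left(Q,c \right)} = Q \left(3 - Q\right) + c = c + Q \left(3 - Q\right)$)
$\left(-8\right) 19 l{\left(0,-5 \right)} = \left(-8\right) 19 \left(-5 - 0^{2} + 3 \cdot 0\right) = - 152 \left(-5 - 0 + 0\right) = - 152 \left(-5 + 0 + 0\right) = \left(-152\right) \left(-5\right) = 760$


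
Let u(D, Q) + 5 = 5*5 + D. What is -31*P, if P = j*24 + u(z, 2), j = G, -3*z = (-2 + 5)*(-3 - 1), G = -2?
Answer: 744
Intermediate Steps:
z = 4 (z = -(-2 + 5)*(-3 - 1)/3 = -(-4) = -1/3*(-12) = 4)
u(D, Q) = 20 + D (u(D, Q) = -5 + (5*5 + D) = -5 + (25 + D) = 20 + D)
j = -2
P = -24 (P = -2*24 + (20 + 4) = -48 + 24 = -24)
-31*P = -31*(-24) = 744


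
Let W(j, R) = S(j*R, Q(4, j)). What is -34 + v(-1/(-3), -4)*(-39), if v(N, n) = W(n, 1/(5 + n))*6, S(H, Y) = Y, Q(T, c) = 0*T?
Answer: -34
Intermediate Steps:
Q(T, c) = 0
W(j, R) = 0
v(N, n) = 0 (v(N, n) = 0*6 = 0)
-34 + v(-1/(-3), -4)*(-39) = -34 + 0*(-39) = -34 + 0 = -34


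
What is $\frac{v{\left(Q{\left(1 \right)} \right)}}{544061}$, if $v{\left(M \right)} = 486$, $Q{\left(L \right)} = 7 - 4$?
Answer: $\frac{486}{544061} \approx 0.00089328$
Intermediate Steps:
$Q{\left(L \right)} = 3$ ($Q{\left(L \right)} = 7 - 4 = 3$)
$\frac{v{\left(Q{\left(1 \right)} \right)}}{544061} = \frac{486}{544061}$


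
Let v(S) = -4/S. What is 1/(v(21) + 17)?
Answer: 21/353 ≈ 0.059490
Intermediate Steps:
1/(v(21) + 17) = 1/(-4/21 + 17) = 1/(353/21) = 21/353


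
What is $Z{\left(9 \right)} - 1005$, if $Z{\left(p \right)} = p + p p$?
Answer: $-915$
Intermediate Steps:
$Z{\left(p \right)} = p + p^{2}$
$Z{\left(9 \right)} - 1005 = 9 \left(1 + 9\right) - 1005 = 9 \cdot 10 - 1005 = 90 - 1005 = -915$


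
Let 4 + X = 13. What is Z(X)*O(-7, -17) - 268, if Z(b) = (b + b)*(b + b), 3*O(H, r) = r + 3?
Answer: -1780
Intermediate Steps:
O(H, r) = 1 + r/3 (O(H, r) = (r + 3)/3 = (3 + r)/3 = 1 + r/3)
X = 9 (X = -4 + 13 = 9)
Z(b) = 4*b**2 (Z(b) = (2*b)*(2*b) = 4*b**2)
Z(X)*O(-7, -17) - 268 = (4*9**2)*(1 + (1/3)*(-17)) - 268 = (4*81)*(1 - 17/3) - 268 = 324*(-14/3) - 268 = -1512 - 268 = -1780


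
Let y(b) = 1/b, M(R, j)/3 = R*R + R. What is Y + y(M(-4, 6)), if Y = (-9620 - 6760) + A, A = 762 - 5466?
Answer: -759023/36 ≈ -21084.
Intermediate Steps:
M(R, j) = 3*R + 3*R² (M(R, j) = 3*(R*R + R) = 3*(R² + R) = 3*(R + R²) = 3*R + 3*R²)
A = -4704
Y = -21084 (Y = (-9620 - 6760) - 4704 = -16380 - 4704 = -21084)
Y + y(M(-4, 6)) = -21084 + 1/(3*(-4)*(1 - 4)) = -21084 + 1/(3*(-4)*(-3)) = -21084 + 1/36 = -759023/36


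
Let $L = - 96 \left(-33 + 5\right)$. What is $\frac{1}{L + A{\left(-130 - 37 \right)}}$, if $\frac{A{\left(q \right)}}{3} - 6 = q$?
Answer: $\frac{1}{2205} \approx 0.00045351$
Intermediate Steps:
$A{\left(q \right)} = 18 + 3 q$
$L = 2688$ ($L = \left(-96\right) \left(-28\right) = 2688$)
$\frac{1}{L + A{\left(-130 - 37 \right)}} = \frac{1}{2688 + \left(18 + 3 \left(-130 - 37\right)\right)} = \frac{1}{2688 + \left(18 + 3 \left(-167\right)\right)} = \frac{1}{2688 + \left(18 - 501\right)} = \frac{1}{2688 - 483} = \frac{1}{2205}$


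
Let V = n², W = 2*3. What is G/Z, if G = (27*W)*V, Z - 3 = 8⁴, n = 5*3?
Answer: 36450/4099 ≈ 8.8924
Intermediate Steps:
n = 15
Z = 4099 (Z = 3 + 8⁴ = 3 + 4096 = 4099)
W = 6
V = 225 (V = 15² = 225)
G = 36450 (G = (27*6)*225 = 162*225 = 36450)
G/Z = 36450/4099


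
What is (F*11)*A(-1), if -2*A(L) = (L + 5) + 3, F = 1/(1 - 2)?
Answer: 77/2 ≈ 38.500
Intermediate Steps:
F = -1 (F = 1/(-1) = -1)
A(L) = -4 - L/2 (A(L) = -((L + 5) + 3)/2 = -((5 + L) + 3)/2 = -(8 + L)/2 = -4 - L/2)
(F*11)*A(-1) = (-1*11)*(-4 - ½*(-1)) = -11*(-4 + ½) = -11*(-7/2) = 77/2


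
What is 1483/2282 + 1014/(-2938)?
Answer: 78581/257866 ≈ 0.30474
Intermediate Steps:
1483/2282 + 1014/(-2938) = 1483*(1/2282) + 1014*(-1/2938) = 1483/2282 - 39/113 = 78581/257866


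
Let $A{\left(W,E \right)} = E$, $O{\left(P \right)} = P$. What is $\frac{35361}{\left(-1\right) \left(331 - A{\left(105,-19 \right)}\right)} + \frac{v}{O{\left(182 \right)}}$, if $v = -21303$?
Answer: $- \frac{496134}{2275} \approx -218.08$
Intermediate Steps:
$\frac{35361}{\left(-1\right) \left(331 - A{\left(105,-19 \right)}\right)} + \frac{v}{O{\left(182 \right)}} = \frac{35361}{\left(-1\right) \left(331 - -19\right)} - \frac{21303}{182} = \frac{35361}{\left(-1\right) \left(331 + 19\right)} - \frac{21303}{182} = \frac{35361}{\left(-1\right) 350} - \frac{21303}{182} = \frac{35361}{-350} - \frac{21303}{182} = 35361 \left(- \frac{1}{350}\right) - \frac{21303}{182} = - \frac{35361}{350} - \frac{21303}{182} = - \frac{496134}{2275}$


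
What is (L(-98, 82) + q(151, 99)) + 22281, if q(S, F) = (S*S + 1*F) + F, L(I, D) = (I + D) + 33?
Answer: 45297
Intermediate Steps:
L(I, D) = 33 + D + I (L(I, D) = (D + I) + 33 = 33 + D + I)
q(S, F) = S**2 + 2*F (q(S, F) = (S**2 + F) + F = (F + S**2) + F = S**2 + 2*F)
(L(-98, 82) + q(151, 99)) + 22281 = ((33 + 82 - 98) + (151**2 + 2*99)) + 22281 = (17 + (22801 + 198)) + 22281 = (17 + 22999) + 22281 = 23016 + 22281 = 45297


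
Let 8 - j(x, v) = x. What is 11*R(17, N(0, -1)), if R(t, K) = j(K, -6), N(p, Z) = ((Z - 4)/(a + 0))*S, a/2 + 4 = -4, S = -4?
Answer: 407/4 ≈ 101.75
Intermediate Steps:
j(x, v) = 8 - x
a = -16 (a = -8 + 2*(-4) = -8 - 8 = -16)
N(p, Z) = -1 + Z/4 (N(p, Z) = ((Z - 4)/(-16 + 0))*(-4) = ((-4 + Z)/(-16))*(-4) = ((-4 + Z)*(-1/16))*(-4) = (¼ - Z/16)*(-4) = -1 + Z/4)
R(t, K) = 8 - K
11*R(17, N(0, -1)) = 11*(8 - (-1 + (¼)*(-1))) = 11*(8 - (-1 - ¼)) = 11*(8 - 1*(-5/4)) = 11*(8 + 5/4) = 11*(37/4) = 407/4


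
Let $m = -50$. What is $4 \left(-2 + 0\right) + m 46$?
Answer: $-2308$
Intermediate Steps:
$4 \left(-2 + 0\right) + m 46 = 4 \left(-2 + 0\right) - 2300 = 4 \left(-2\right) - 2300 = -8 - 2300 = -2308$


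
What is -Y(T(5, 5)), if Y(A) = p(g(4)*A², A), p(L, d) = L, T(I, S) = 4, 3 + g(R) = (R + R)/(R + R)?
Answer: 32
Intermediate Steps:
g(R) = -2 (g(R) = -3 + (R + R)/(R + R) = -3 + (2*R)/((2*R)) = -3 + (2*R)*(1/(2*R)) = -3 + 1 = -2)
Y(A) = -2*A²
-Y(T(5, 5)) = -(-2)*4² = -(-2)*16 = -1*(-32) = 32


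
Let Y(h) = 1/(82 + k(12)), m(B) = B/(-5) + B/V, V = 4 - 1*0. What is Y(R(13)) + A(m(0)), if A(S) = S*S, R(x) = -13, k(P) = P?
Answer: 1/94 ≈ 0.010638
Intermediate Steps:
V = 4 (V = 4 + 0 = 4)
m(B) = B/20 (m(B) = B/(-5) + B/4 = B*(-⅕) + B*(¼) = -B/5 + B/4 = B/20)
A(S) = S²
Y(h) = 1/94 (Y(h) = 1/(82 + 12) = 1/94)
Y(R(13)) + A(m(0)) = 1/94 + ((1/20)*0)² = 1/94 + 0² = 1/94 + 0 = 1/94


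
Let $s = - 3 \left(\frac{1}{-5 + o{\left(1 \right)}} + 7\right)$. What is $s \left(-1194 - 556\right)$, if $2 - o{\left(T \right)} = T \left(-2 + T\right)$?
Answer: $34125$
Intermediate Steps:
$o{\left(T \right)} = 2 - T \left(-2 + T\right)$
$s = - \frac{39}{2}$ ($s = - 3 \left(\frac{1}{-5 + \left(2 - 1^{2} + 2 \cdot 1\right)} + 7\right) = - 3 \left(\frac{1}{-5 + \left(2 - 1 + 2\right)} + 7\right) = - 3 \left(\frac{1}{-5 + 3} + 7\right) = - 3 \left(\frac{1}{-2} + 7\right) = - 3 \left(- \frac{1}{2} + 7\right) = \left(-3\right) \frac{13}{2} = - \frac{39}{2} \approx -19.5$)
$s \left(-1194 - 556\right) = - \frac{39 \left(-1194 - 556\right)}{2} = \left(- \frac{39}{2}\right) \left(-1750\right) = 34125$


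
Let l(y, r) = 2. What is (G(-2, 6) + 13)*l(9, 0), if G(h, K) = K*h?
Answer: 2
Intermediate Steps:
(G(-2, 6) + 13)*l(9, 0) = (6*(-2) + 13)*2 = (-12 + 13)*2 = 1*2 = 2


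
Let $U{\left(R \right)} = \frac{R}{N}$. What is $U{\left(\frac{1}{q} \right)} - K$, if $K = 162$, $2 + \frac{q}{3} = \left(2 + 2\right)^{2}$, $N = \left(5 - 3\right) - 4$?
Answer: $- \frac{13609}{84} \approx -162.01$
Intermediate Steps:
$N = -2$ ($N = 2 - 4 = -2$)
$q = 42$ ($q = -6 + 3 \left(2 + 2\right)^{2} = -6 + 3 \cdot 4^{2} = -6 + 3 \cdot 16 = -6 + 48 = 42$)
$U{\left(R \right)} = - \frac{R}{2}$ ($U{\left(R \right)} = \frac{R}{-2} = R \left(- \frac{1}{2}\right) = - \frac{R}{2}$)
$U{\left(\frac{1}{q} \right)} - K = - \frac{1}{2 \cdot 42} - 162 = \left(- \frac{1}{2}\right) \frac{1}{42} - 162 = - \frac{1}{84} - 162 = - \frac{13609}{84}$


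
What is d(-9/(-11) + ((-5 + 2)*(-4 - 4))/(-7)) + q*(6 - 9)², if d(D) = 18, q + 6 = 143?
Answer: 1251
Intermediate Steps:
q = 137 (q = -6 + 143 = 137)
d(-9/(-11) + ((-5 + 2)*(-4 - 4))/(-7)) + q*(6 - 9)² = 18 + 137*(6 - 9)² = 18 + 137*(-3)² = 18 + 137*9 = 18 + 1233 = 1251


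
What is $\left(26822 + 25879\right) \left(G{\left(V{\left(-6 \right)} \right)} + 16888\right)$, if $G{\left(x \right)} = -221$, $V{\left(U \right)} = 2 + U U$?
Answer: $878367567$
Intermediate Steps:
$V{\left(U \right)} = 2 + U^{2}$
$\left(26822 + 25879\right) \left(G{\left(V{\left(-6 \right)} \right)} + 16888\right) = \left(26822 + 25879\right) \left(-221 + 16888\right) = 52701 \cdot 16667 = 878367567$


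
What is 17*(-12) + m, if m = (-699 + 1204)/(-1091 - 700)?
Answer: -365869/1791 ≈ -204.28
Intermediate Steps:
m = -505/1791 (m = 505/(-1791) = 505*(-1/1791) = -505/1791 ≈ -0.28197)
17*(-12) + m = 17*(-12) - 505/1791 = -204 - 505/1791 = -365869/1791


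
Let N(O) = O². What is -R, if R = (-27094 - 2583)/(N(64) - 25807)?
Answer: -29677/21711 ≈ -1.3669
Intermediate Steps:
R = 29677/21711 (R = (-27094 - 2583)/(64² - 25807) = -29677/(4096 - 25807) = -29677/(-21711) = -29677*(-1/21711) = 29677/21711 ≈ 1.3669)
-R = -1*29677/21711 = -29677/21711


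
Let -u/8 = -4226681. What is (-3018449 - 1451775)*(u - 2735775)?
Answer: -138924159708752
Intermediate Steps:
u = 33813448 (u = -8*(-4226681) = 33813448)
(-3018449 - 1451775)*(u - 2735775) = (-3018449 - 1451775)*(33813448 - 2735775) = -4470224*31077673 = -138924159708752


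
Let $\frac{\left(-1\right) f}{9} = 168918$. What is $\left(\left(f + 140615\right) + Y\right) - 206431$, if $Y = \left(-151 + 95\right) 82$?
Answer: $-1590670$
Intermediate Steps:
$f = -1520262$ ($f = \left(-9\right) 168918 = -1520262$)
$Y = -4592$ ($Y = \left(-56\right) 82 = -4592$)
$\left(\left(f + 140615\right) + Y\right) - 206431 = \left(\left(-1520262 + 140615\right) - 4592\right) - 206431 = \left(-1379647 - 4592\right) - 206431 = -1384239 - 206431 = -1590670$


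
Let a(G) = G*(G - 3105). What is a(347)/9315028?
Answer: -478513/4657514 ≈ -0.10274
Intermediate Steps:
a(G) = G*(-3105 + G)
a(347)/9315028 = (347*(-3105 + 347))/9315028 = (347*(-2758))*(1/9315028) = -957026*1/9315028 = -478513/4657514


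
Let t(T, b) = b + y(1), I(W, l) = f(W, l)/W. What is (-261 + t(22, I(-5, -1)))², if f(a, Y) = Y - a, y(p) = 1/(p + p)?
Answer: 6827769/100 ≈ 68278.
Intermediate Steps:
y(p) = 1/(2*p)
I(W, l) = (l - W)/W
t(T, b) = ½ + b (t(T, b) = b + (½)/1 = b + (½)*1 = b + ½ = ½ + b)
(-261 + t(22, I(-5, -1)))² = (-261 + (½ + (-1 - 1*(-5))/(-5)))² = (-261 + (½ - (-1 + 5)/5))² = (-261 + (½ - ⅕*4))² = (-261 + (½ - ⅘))² = (-261 - 3/10)² = (-2613/10)² = 6827769/100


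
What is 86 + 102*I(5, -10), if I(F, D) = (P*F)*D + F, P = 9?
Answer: -45304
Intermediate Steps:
I(F, D) = F + 9*D*F (I(F, D) = (9*F)*D + F = 9*D*F + F = F + 9*D*F)
86 + 102*I(5, -10) = 86 + 102*(5*(1 + 9*(-10))) = 86 + 102*(5*(1 - 90)) = 86 + 102*(5*(-89)) = 86 + 102*(-445) = 86 - 45390 = -45304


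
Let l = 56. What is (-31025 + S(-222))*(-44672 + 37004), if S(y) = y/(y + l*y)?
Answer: 4520091744/19 ≈ 2.3790e+8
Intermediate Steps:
S(y) = 1/57 (S(y) = y/(y + 56*y) = y/((57*y)) = (1/(57*y))*y = 1/57)
(-31025 + S(-222))*(-44672 + 37004) = (-31025 + 1/57)*(-44672 + 37004) = -1768424/57*(-7668) = 4520091744/19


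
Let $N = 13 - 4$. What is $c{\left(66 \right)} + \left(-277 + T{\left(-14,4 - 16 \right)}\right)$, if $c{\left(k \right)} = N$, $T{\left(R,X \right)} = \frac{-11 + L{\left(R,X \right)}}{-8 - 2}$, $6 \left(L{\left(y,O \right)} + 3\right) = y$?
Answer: $- \frac{7991}{30} \approx -266.37$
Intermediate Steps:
$L{\left(y,O \right)} = -3 + \frac{y}{6}$
$T{\left(R,X \right)} = \frac{7}{5} - \frac{R}{60}$ ($T{\left(R,X \right)} = \frac{-11 + \left(-3 + \frac{R}{6}\right)}{-8 - 2} = \frac{-14 + \frac{R}{6}}{-10} = \left(-14 + \frac{R}{6}\right) \left(- \frac{1}{10}\right) = \frac{7}{5} - \frac{R}{60}$)
$N = 9$
$c{\left(k \right)} = 9$
$c{\left(66 \right)} + \left(-277 + T{\left(-14,4 - 16 \right)}\right) = 9 + \left(-277 + \left(\frac{7}{5} - - \frac{7}{30}\right)\right) = 9 + \left(-277 + \left(\frac{7}{5} + \frac{7}{30}\right)\right) = 9 + \left(-277 + \frac{49}{30}\right) = 9 - \frac{8261}{30} = - \frac{7991}{30}$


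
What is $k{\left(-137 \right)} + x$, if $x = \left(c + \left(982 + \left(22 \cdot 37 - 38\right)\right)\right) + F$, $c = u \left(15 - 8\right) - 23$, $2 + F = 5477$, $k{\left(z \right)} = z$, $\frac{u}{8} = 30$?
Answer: $8753$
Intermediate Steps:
$u = 240$ ($u = 8 \cdot 30 = 240$)
$F = 5475$ ($F = -2 + 5477 = 5475$)
$c = 1657$ ($c = 240 \left(15 - 8\right) - 23 = 240 \cdot 7 - 23 = 1680 - 23 = 1657$)
$x = 8890$ ($x = \left(1657 + \left(982 + \left(22 \cdot 37 - 38\right)\right)\right) + 5475 = \left(1657 + \left(982 + \left(814 - 38\right)\right)\right) + 5475 = \left(1657 + \left(982 + 776\right)\right) + 5475 = \left(1657 + 1758\right) + 5475 = 3415 + 5475 = 8890$)
$k{\left(-137 \right)} + x = -137 + 8890 = 8753$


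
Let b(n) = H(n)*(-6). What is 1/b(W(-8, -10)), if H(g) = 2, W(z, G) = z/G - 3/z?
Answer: -1/12 ≈ -0.083333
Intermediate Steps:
W(z, G) = -3/z + z/G
b(n) = -12 (b(n) = 2*(-6) = -12)
1/b(W(-8, -10)) = 1/(-12) = -1/12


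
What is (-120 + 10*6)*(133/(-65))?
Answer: 1596/13 ≈ 122.77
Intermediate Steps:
(-120 + 10*6)*(133/(-65)) = (-120 + 60)*(133*(-1/65)) = -60*(-133/65) = 1596/13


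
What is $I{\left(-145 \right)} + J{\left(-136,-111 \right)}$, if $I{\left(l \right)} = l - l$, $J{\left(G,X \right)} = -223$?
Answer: $-223$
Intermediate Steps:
$I{\left(l \right)} = 0$
$I{\left(-145 \right)} + J{\left(-136,-111 \right)} = 0 - 223 = -223$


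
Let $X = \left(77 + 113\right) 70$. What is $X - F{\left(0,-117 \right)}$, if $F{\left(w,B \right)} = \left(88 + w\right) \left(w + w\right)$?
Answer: $13300$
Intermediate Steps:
$F{\left(w,B \right)} = 2 w \left(88 + w\right)$ ($F{\left(w,B \right)} = \left(88 + w\right) 2 w = 2 w \left(88 + w\right)$)
$X = 13300$ ($X = 190 \cdot 70 = 13300$)
$X - F{\left(0,-117 \right)} = 13300 - 2 \cdot 0 \left(88 + 0\right) = 13300 - 2 \cdot 0 \cdot 88 = 13300 - 0 = 13300 + 0 = 13300$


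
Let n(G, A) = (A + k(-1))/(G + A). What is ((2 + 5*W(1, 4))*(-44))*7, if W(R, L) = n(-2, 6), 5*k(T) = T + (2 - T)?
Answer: -3080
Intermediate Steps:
k(T) = ⅖ (k(T) = (T + (2 - T))/5 = (⅕)*2 = ⅖)
n(G, A) = (⅖ + A)/(A + G) (n(G, A) = (A + ⅖)/(G + A) = (⅖ + A)/(A + G))
W(R, L) = 8/5 (W(R, L) = (⅖ + 6)/(6 - 2) = (32/5)/4 = (¼)*(32/5) = 8/5)
((2 + 5*W(1, 4))*(-44))*7 = ((2 + 5*(8/5))*(-44))*7 = ((2 + 8)*(-44))*7 = (10*(-44))*7 = -440*7 = -3080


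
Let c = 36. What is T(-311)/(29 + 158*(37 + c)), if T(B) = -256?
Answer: -256/11563 ≈ -0.022140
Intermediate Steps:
T(-311)/(29 + 158*(37 + c)) = -256/(29 + 158*(37 + 36)) = -256/(29 + 158*73) = -256/(29 + 11534) = -256/11563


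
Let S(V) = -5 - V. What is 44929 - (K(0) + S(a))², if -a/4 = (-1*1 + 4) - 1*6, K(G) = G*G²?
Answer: 44640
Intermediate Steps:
K(G) = G³
a = 12 (a = -4*((-1*1 + 4) - 1*6) = -4*((-1 + 4) - 6) = -4*(3 - 6) = -4*(-3) = 12)
44929 - (K(0) + S(a))² = 44929 - (0³ + (-5 - 1*12))² = 44929 - (0 + (-5 - 12))² = 44929 - (0 - 17)² = 44929 - 1*(-17)² = 44929 - 1*289 = 44929 - 289 = 44640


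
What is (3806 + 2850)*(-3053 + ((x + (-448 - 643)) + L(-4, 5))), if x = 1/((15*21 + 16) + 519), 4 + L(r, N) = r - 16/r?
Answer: -11733859072/425 ≈ -2.7609e+7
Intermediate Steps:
L(r, N) = -4 + r - 16/r (L(r, N) = -4 + (r - 16/r) = -4 + r - 16/r)
x = 1/850 (x = 1/((315 + 16) + 519) = 1/(331 + 519) = 1/850 ≈ 0.0011765)
(3806 + 2850)*(-3053 + ((x + (-448 - 643)) + L(-4, 5))) = (3806 + 2850)*(-3053 + ((1/850 + (-448 - 643)) + (-4 - 4 - 16/(-4)))) = 6656*(-3053 + ((1/850 - 1091) + (-4 - 4 - 16*(-¼)))) = 6656*(-3053 + (-927349/850 + (-4 - 4 + 4))) = 6656*(-3053 + (-927349/850 - 4)) = 6656*(-3053 - 930749/850) = 6656*(-3525799/850) = -11733859072/425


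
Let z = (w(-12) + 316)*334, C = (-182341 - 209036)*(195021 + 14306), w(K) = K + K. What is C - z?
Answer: -81925870807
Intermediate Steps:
w(K) = 2*K
C = -81925773279 (C = -391377*209327 = -81925773279)
z = 97528 (z = (2*(-12) + 316)*334 = (-24 + 316)*334 = 292*334 = 97528)
C - z = -81925773279 - 1*97528 = -81925773279 - 97528 = -81925870807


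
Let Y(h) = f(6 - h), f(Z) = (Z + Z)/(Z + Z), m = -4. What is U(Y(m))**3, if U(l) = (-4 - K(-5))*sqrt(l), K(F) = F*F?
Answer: -24389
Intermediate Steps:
K(F) = F**2
f(Z) = 1 (f(Z) = (2*Z)/((2*Z)) = (2*Z)*(1/(2*Z)) = 1)
Y(h) = 1
U(l) = -29*sqrt(l) (U(l) = (-4 - 1*(-5)**2)*sqrt(l) = (-4 - 1*25)*sqrt(l) = (-4 - 25)*sqrt(l) = -29*sqrt(l))
U(Y(m))**3 = (-29*sqrt(1))**3 = (-29*1)**3 = (-29)**3 = -24389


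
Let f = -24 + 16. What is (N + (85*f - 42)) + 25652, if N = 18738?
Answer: 43668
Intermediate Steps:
f = -8
(N + (85*f - 42)) + 25652 = (18738 + (85*(-8) - 42)) + 25652 = (18738 + (-680 - 42)) + 25652 = (18738 - 722) + 25652 = 18016 + 25652 = 43668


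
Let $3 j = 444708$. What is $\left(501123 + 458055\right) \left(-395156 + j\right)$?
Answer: $-236840231760$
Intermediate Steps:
$j = 148236$ ($j = \frac{1}{3} \cdot 444708 = 148236$)
$\left(501123 + 458055\right) \left(-395156 + j\right) = \left(501123 + 458055\right) \left(-395156 + 148236\right) = 959178 \left(-246920\right) = -236840231760$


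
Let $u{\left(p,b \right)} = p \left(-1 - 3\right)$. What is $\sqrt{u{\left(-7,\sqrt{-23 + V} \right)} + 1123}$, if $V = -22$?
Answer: $\sqrt{1151} \approx 33.926$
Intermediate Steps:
$u{\left(p,b \right)} = - 4 p$ ($u{\left(p,b \right)} = p \left(-4\right) = - 4 p$)
$\sqrt{u{\left(-7,\sqrt{-23 + V} \right)} + 1123} = \sqrt{\left(-4\right) \left(-7\right) + 1123} = \sqrt{28 + 1123} = \sqrt{1151}$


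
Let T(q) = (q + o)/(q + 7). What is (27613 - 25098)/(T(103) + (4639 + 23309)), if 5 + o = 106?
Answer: 138325/1537242 ≈ 0.089983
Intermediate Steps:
o = 101 (o = -5 + 106 = 101)
T(q) = (101 + q)/(7 + q) (T(q) = (q + 101)/(q + 7) = (101 + q)/(7 + q))
(27613 - 25098)/(T(103) + (4639 + 23309)) = (27613 - 25098)/((101 + 103)/(7 + 103) + (4639 + 23309)) = 2515/(204/110 + 27948) = 2515/((1/110)*204 + 27948) = 2515/(102/55 + 27948) = 2515/(1537242/55) = 2515*(55/1537242) = 138325/1537242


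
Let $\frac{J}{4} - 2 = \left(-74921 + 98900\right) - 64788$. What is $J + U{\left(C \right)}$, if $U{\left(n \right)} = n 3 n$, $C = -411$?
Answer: $343535$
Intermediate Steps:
$J = -163228$ ($J = 8 + 4 \left(\left(-74921 + 98900\right) - 64788\right) = 8 + 4 \left(23979 - 64788\right) = 8 + 4 \left(-40809\right) = 8 - 163236 = -163228$)
$U{\left(n \right)} = 3 n^{2}$ ($U{\left(n \right)} = 3 n n = 3 n^{2}$)
$J + U{\left(C \right)} = -163228 + 3 \left(-411\right)^{2} = -163228 + 3 \cdot 168921 = -163228 + 506763 = 343535$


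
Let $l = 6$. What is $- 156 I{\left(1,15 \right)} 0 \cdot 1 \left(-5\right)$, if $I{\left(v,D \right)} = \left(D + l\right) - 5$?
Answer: $0$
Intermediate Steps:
$I{\left(v,D \right)} = 1 + D$ ($I{\left(v,D \right)} = \left(D + 6\right) - 5 = \left(6 + D\right) - 5 = 1 + D$)
$- 156 I{\left(1,15 \right)} 0 \cdot 1 \left(-5\right) = - 156 \left(1 + 15\right) 0 \cdot 1 \left(-5\right) = \left(-156\right) 16 \cdot 0 \left(-5\right) = \left(-2496\right) 0 = 0$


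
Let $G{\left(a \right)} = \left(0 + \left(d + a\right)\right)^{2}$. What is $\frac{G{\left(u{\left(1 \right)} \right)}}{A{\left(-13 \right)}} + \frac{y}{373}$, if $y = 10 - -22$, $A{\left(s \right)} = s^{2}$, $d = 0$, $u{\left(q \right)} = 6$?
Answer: $\frac{18836}{63037} \approx 0.29881$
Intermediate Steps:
$G{\left(a \right)} = a^{2}$ ($G{\left(a \right)} = \left(0 + \left(0 + a\right)\right)^{2} = \left(0 + a\right)^{2} = a^{2}$)
$y = 32$ ($y = 10 + 22 = 32$)
$\frac{G{\left(u{\left(1 \right)} \right)}}{A{\left(-13 \right)}} + \frac{y}{373} = \frac{6^{2}}{\left(-13\right)^{2}} + \frac{32}{373} = \frac{36}{169} + 32 \cdot \frac{1}{373} = 36 \cdot \frac{1}{169} + \frac{32}{373} = \frac{36}{169} + \frac{32}{373} = \frac{18836}{63037}$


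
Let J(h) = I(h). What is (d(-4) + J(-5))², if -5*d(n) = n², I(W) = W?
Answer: 1681/25 ≈ 67.240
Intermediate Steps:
J(h) = h
d(n) = -n²/5
(d(-4) + J(-5))² = (-⅕*(-4)² - 5)² = (-⅕*16 - 5)² = (-16/5 - 5)² = (-41/5)² = 1681/25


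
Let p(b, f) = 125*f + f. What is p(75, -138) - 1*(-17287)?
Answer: -101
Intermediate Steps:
p(b, f) = 126*f
p(75, -138) - 1*(-17287) = 126*(-138) - 1*(-17287) = -17388 + 17287 = -101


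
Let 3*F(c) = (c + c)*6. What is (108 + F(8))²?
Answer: 19600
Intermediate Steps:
F(c) = 4*c (F(c) = ((c + c)*6)/3 = ((2*c)*6)/3 = (12*c)/3 = 4*c)
(108 + F(8))² = (108 + 4*8)² = (108 + 32)² = 140² = 19600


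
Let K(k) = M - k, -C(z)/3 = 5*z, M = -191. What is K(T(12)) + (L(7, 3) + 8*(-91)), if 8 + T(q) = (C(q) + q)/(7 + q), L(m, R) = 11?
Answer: -16932/19 ≈ -891.16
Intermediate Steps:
C(z) = -15*z
T(q) = -8 - 14*q/(7 + q) (T(q) = -8 + (-15*q + q)/(7 + q) = -8 + (-14*q)/(7 + q) = -8 - 14*q/(7 + q))
K(k) = -191 - k
K(T(12)) + (L(7, 3) + 8*(-91)) = (-191 - 2*(-28 - 11*12)/(7 + 12)) + (11 + 8*(-91)) = (-191 - 2*(-28 - 132)/19) + (11 - 728) = (-191 - 2*(-160)/19) - 717 = (-191 - 1*(-320/19)) - 717 = (-191 + 320/19) - 717 = -3309/19 - 717 = -16932/19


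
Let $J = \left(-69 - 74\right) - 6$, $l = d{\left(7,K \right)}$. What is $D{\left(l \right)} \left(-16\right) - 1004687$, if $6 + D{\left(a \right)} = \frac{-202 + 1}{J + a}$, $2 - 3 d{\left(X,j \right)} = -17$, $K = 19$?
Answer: $- \frac{107493649}{107} \approx -1.0046 \cdot 10^{6}$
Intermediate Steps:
$d{\left(X,j \right)} = \frac{19}{3}$ ($d{\left(X,j \right)} = \frac{2}{3} - - \frac{17}{3} = \frac{2}{3} + \frac{17}{3} = \frac{19}{3}$)
$l = \frac{19}{3} \approx 6.3333$
$J = -149$ ($J = -143 - 6 = -149$)
$D{\left(a \right)} = -6 - \frac{201}{-149 + a}$ ($D{\left(a \right)} = -6 + \frac{-202 + 1}{-149 + a} = -6 - \frac{201}{-149 + a}$)
$D{\left(l \right)} \left(-16\right) - 1004687 = \frac{3 \left(231 - \frac{38}{3}\right)}{-149 + \frac{19}{3}} \left(-16\right) - 1004687 = \frac{3 \left(231 - \frac{38}{3}\right)}{- \frac{428}{3}} \left(-16\right) - 1004687 = 3 \left(- \frac{3}{428}\right) \frac{655}{3} \left(-16\right) - 1004687 = \left(- \frac{1965}{428}\right) \left(-16\right) - 1004687 = \frac{7860}{107} - 1004687 = - \frac{107493649}{107}$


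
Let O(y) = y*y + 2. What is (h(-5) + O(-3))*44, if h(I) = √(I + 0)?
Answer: 484 + 44*I*√5 ≈ 484.0 + 98.387*I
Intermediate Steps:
O(y) = 2 + y² (O(y) = y² + 2 = 2 + y²)
h(I) = √I
(h(-5) + O(-3))*44 = (√(-5) + (2 + (-3)²))*44 = (I*√5 + (2 + 9))*44 = (I*√5 + 11)*44 = (11 + I*√5)*44 = 484 + 44*I*√5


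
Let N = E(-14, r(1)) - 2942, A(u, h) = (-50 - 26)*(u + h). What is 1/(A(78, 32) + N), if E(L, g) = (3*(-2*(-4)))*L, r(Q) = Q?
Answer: -1/11638 ≈ -8.5925e-5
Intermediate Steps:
E(L, g) = 24*L (E(L, g) = (3*8)*L = 24*L)
A(u, h) = -76*h - 76*u (A(u, h) = -76*(h + u) = -76*h - 76*u)
N = -3278 (N = 24*(-14) - 2942 = -336 - 2942 = -3278)
1/(A(78, 32) + N) = 1/((-76*32 - 76*78) - 3278) = 1/((-2432 - 5928) - 3278) = 1/(-8360 - 3278) = 1/(-11638) = -1/11638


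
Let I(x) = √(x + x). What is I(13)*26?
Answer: 26*√26 ≈ 132.57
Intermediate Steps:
I(x) = √2*√x (I(x) = √(2*x) = √2*√x)
I(13)*26 = (√2*√13)*26 = √26*26 = 26*√26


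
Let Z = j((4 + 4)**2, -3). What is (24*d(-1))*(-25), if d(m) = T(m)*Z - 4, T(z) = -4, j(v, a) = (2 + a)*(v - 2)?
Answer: -146400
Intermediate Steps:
j(v, a) = (-2 + v)*(2 + a) (j(v, a) = (2 + a)*(-2 + v) = (-2 + v)*(2 + a))
Z = -62 (Z = -4 - 2*(-3) + 2*(4 + 4)**2 - 3*(4 + 4)**2 = -4 + 6 + 2*8**2 - 3*8**2 = -4 + 6 + 2*64 - 3*64 = -4 + 6 + 128 - 192 = -62)
d(m) = 244 (d(m) = -4*(-62) - 4 = 248 - 4 = 244)
(24*d(-1))*(-25) = (24*244)*(-25) = 5856*(-25) = -146400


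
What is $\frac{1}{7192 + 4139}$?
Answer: $\frac{1}{11331} \approx 8.8253 \cdot 10^{-5}$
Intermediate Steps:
$\frac{1}{7192 + 4139} = \frac{1}{11331}$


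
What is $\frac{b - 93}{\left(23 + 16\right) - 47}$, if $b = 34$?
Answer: $\frac{59}{8} \approx 7.375$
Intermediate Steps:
$\frac{b - 93}{\left(23 + 16\right) - 47} = \frac{34 - 93}{\left(23 + 16\right) - 47} = \frac{1}{39 - 47} \left(-59\right) = \frac{1}{-8} \left(-59\right) = \left(- \frac{1}{8}\right) \left(-59\right) = \frac{59}{8}$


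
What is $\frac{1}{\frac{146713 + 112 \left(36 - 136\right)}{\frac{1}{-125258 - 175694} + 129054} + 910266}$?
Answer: $\frac{38839059407}{35353916033080638} \approx 1.0986 \cdot 10^{-6}$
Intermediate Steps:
$\frac{1}{\frac{146713 + 112 \left(36 - 136\right)}{\frac{1}{-125258 - 175694} + 129054} + 910266} = \frac{1}{\frac{146713 + 112 \left(-100\right)}{\frac{1}{-300952} + 129054} + 910266} = \frac{1}{\frac{146713 - 11200}{- \frac{1}{300952} + 129054} + 910266} = \frac{1}{\frac{135513}{\frac{38839059407}{300952}} + 910266} = \frac{1}{135513 \cdot \frac{300952}{38839059407} + 910266} = \frac{1}{\frac{40782908376}{38839059407} + 910266} = \frac{1}{\frac{35353916033080638}{38839059407}} = \frac{38839059407}{35353916033080638}$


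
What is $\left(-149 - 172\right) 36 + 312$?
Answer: $-11244$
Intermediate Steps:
$\left(-149 - 172\right) 36 + 312 = \left(-321\right) 36 + 312 = -11556 + 312 = -11244$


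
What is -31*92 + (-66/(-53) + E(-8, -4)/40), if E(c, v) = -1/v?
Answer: -24174347/8480 ≈ -2850.8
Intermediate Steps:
-31*92 + (-66/(-53) + E(-8, -4)/40) = -31*92 + (-66/(-53) - 1/(-4)/40) = -2852 + (-66*(-1/53) - 1*(-1/4)*(1/40)) = -2852 + (66/53 + (1/4)*(1/40)) = -2852 + (66/53 + 1/160) = -2852 + 10613/8480 = -24174347/8480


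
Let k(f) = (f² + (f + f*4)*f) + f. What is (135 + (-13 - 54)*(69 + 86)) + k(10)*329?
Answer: 190440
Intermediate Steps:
k(f) = f + 6*f² (k(f) = (f² + (f + 4*f)*f) + f = (f² + (5*f)*f) + f = (f² + 5*f²) + f = 6*f² + f = f + 6*f²)
(135 + (-13 - 54)*(69 + 86)) + k(10)*329 = (135 + (-13 - 54)*(69 + 86)) + (10*(1 + 6*10))*329 = (135 - 67*155) + (10*(1 + 60))*329 = (135 - 10385) + (10*61)*329 = -10250 + 610*329 = -10250 + 200690 = 190440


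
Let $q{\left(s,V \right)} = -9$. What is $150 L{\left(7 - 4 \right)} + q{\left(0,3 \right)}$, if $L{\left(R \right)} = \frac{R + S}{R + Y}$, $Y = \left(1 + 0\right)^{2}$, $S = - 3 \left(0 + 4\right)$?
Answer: $- \frac{693}{2} \approx -346.5$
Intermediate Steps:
$S = -12$ ($S = \left(-3\right) 4 = -12$)
$Y = 1$ ($Y = 1^{2} = 1$)
$L{\left(R \right)} = \frac{-12 + R}{1 + R}$ ($L{\left(R \right)} = \frac{R - 12}{R + 1} = \frac{-12 + R}{1 + R}$)
$150 L{\left(7 - 4 \right)} + q{\left(0,3 \right)} = 150 \frac{-12 + \left(7 - 4\right)}{1 + \left(7 - 4\right)} - 9 = 150 \frac{-12 + 3}{1 + 3} - 9 = 150 \cdot \frac{1}{4} \left(-9\right) - 9 = 150 \left(- \frac{9}{4}\right) - 9 = - \frac{675}{2} - 9 = - \frac{693}{2}$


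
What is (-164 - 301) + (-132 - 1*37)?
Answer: -634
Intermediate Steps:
(-164 - 301) + (-132 - 1*37) = -465 + (-132 - 37) = -465 - 169 = -634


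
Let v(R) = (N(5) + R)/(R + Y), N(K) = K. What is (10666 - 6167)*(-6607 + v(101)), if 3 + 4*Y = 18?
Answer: -12452822591/419 ≈ -2.9720e+7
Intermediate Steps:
Y = 15/4 (Y = -¾ + (¼)*18 = -¾ + 9/2 = 15/4 ≈ 3.7500)
v(R) = (5 + R)/(15/4 + R) (v(R) = (5 + R)/(R + 15/4) = (5 + R)/(15/4 + R))
(10666 - 6167)*(-6607 + v(101)) = (10666 - 6167)*(-6607 + 4*(5 + 101)/(15 + 4*101)) = 4499*(-6607 + 4*106/(15 + 404)) = 4499*(-6607 + 4*106/419) = 4499*(-6607 + 4*(1/419)*106) = 4499*(-6607 + 424/419) = 4499*(-2767909/419) = -12452822591/419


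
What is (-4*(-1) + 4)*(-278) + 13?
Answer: -2211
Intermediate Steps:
(-4*(-1) + 4)*(-278) + 13 = (4 + 4)*(-278) + 13 = 8*(-278) + 13 = -2224 + 13 = -2211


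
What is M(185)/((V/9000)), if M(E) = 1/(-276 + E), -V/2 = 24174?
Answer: 250/122213 ≈ 0.0020456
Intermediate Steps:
V = -48348 (V = -2*24174 = -48348)
M(185)/((V/9000)) = 1/((-276 + 185)*((-48348/9000))) = 1/((-91)*((-48348*1/9000))) = -1/(91*(-1343/250)) = -1/91*(-250/1343) = 250/122213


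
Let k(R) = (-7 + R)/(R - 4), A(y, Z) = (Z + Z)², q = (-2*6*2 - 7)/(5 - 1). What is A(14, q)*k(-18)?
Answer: 24025/88 ≈ 273.01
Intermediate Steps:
q = -31/4 (q = (-12*2 - 7)/4 = (-24 - 7)*(¼) = -31*¼ = -31/4 ≈ -7.7500)
A(y, Z) = 4*Z² (A(y, Z) = (2*Z)² = 4*Z²)
k(R) = (-7 + R)/(-4 + R)
A(14, q)*k(-18) = (4*(-31/4)²)*((-7 - 18)/(-4 - 18)) = (4*(961/16))*(-25/(-22)) = 961*(-1/22*(-25))/4 = (961/4)*(25/22) = 24025/88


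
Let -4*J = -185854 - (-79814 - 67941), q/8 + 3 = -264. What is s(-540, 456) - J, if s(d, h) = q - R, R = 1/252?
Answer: -1469255/126 ≈ -11661.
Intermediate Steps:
q = -2136 (q = -24 + 8*(-264) = -24 - 2112 = -2136)
R = 1/252 ≈ 0.0039683
s(d, h) = -538273/252 (s(d, h) = -2136 - 1*1/252 = -2136 - 1/252 = -538273/252)
J = 38099/4 (J = -(-185854 - (-79814 - 67941))/4 = -(-185854 - 1*(-147755))/4 = -(-185854 + 147755)/4 = -¼*(-38099) = 38099/4 ≈ 9524.8)
s(-540, 456) - J = -538273/252 - 1*38099/4 = -538273/252 - 38099/4 = -1469255/126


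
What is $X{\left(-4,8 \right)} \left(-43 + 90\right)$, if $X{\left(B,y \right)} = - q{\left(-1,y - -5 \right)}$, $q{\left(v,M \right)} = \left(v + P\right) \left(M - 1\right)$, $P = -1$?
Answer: $1128$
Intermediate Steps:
$q{\left(v,M \right)} = \left(-1 + M\right) \left(-1 + v\right)$ ($q{\left(v,M \right)} = \left(v - 1\right) \left(M - 1\right) = \left(-1 + v\right) \left(-1 + M\right) = \left(-1 + M\right) \left(-1 + v\right)$)
$X{\left(B,y \right)} = 8 + 2 y$ ($X{\left(B,y \right)} = - (1 - \left(y - -5\right) - -1 + \left(y - -5\right) \left(-1\right)) = - (1 - \left(y + 5\right) + 1 + \left(y + 5\right) \left(-1\right)) = - (1 - \left(5 + y\right) + 1 + \left(5 + y\right) \left(-1\right)) = - (1 - \left(5 + y\right) + 1 - \left(5 + y\right)) = - (-8 - 2 y) = 8 + 2 y$)
$X{\left(-4,8 \right)} \left(-43 + 90\right) = \left(8 + 2 \cdot 8\right) \left(-43 + 90\right) = \left(8 + 16\right) 47 = 24 \cdot 47 = 1128$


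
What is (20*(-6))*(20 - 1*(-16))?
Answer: -4320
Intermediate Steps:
(20*(-6))*(20 - 1*(-16)) = -120*(20 + 16) = -120*36 = -4320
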